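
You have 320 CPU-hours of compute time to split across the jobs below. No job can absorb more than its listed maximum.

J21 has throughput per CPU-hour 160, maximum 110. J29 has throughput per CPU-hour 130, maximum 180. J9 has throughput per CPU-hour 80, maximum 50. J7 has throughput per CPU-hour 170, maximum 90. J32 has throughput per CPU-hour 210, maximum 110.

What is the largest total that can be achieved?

Order the jobs by throughput per CPU-hour: J32 210 > J7 170 > J21 160 > J29 130 > J9 80.
J32 takes 110 to reach its cap of 110 → 210 left.
Give J7 90 to hit its cap of 90 → 120 left.
J21 takes 110 to reach its cap of 110 → 10 left.
Only 10 left; J29 takes them to reach 10.
Total = 160×110 + 130×10 + 170×90 + 210×110 = 57300.

57300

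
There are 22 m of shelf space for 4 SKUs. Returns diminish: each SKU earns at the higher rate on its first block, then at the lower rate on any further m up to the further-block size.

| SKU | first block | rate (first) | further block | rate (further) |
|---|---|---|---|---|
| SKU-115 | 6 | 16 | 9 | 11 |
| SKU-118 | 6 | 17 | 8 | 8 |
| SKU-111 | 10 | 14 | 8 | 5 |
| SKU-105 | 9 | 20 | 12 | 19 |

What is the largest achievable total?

425

Rank every tier by rate: SKU-105/first 20 > SKU-105/second 19 > SKU-118/first 17 > SKU-115/first 16 > SKU-111/first 14 > SKU-115/second 11 > SKU-118/second 8 > SKU-111/second 5.
SKU-105/first (20): +9 ; 13 left.
SKU-105/second (19): +12 ; 1 left.
SKU-118 first at 17: only 1 left, fill 1.
Total = 20×9 + 19×12 + 17×1 = 425.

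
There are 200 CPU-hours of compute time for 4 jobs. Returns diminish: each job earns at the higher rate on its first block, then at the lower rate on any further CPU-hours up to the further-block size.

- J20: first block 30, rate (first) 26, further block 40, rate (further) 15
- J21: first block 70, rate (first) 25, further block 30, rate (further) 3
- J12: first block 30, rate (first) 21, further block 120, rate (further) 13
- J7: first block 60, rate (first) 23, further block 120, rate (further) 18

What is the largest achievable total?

4720

Order all 8 blocks by rate: J20/first 26 > J21/first 25 > J7/first 23 > J12/first 21 > J7/second 18 > J20/second 15 > J12/second 13 > J21/second 3.
J20 first at 26: fill all 30 — 170 left.
J21/first (25): +70 — 100 left.
Fill J7 first block (60 at 23) — 40 left.
J12/first (21): +30 — 10 left.
J7 second at 18: only 10 left, fill 10.
Total = 26×30 + 25×70 + 23×60 + 21×30 + 18×10 = 4720.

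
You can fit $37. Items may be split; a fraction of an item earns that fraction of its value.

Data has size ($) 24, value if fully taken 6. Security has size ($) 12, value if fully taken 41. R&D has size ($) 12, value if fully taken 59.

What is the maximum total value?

103.25

Sort by value density: R&D 59/12≈4.92, Security 41/12≈3.42, Data 6/24≈0.25.
R&D: take in full, 12 $ for value 59 — 25 left.
Security: take in full, 12 $ for value 41 — 13 left.
13 $ left: a 13/24 share of Data gives 6×13/24 = 3.25.
Total value = 103.25.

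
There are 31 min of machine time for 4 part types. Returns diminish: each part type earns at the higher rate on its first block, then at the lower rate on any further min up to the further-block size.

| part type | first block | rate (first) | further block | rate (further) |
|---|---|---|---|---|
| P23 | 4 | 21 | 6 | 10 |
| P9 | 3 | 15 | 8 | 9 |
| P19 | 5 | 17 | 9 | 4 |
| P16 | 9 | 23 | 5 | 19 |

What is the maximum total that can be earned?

566

Rank every tier by rate: P16/first 23 > P23/first 21 > P16/second 19 > P19/first 17 > P9/first 15 > P23/second 10 > P9/second 9 > P19/second 4.
Fill P16 first block (9 at 23) — 22 left.
P23 first at 21: fill all 4 — 18 left.
P16/second (19): +5 — 13 left.
P19 first at 17: fill all 5 — 8 left.
Fill P9 first block (3 at 15) — 5 left.
5 remain; put them into P23 second at 10.
Total = 23×9 + 21×4 + 19×5 + 17×5 + 15×3 + 10×5 = 566.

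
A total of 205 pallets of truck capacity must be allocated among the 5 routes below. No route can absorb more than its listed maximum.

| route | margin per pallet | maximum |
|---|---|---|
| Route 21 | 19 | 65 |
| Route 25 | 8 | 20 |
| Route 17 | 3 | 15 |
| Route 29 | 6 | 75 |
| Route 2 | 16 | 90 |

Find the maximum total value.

Rank by margin per pallet: Route 21 19 > Route 2 16 > Route 25 8 > Route 29 6 > Route 17 3.
Route 21: +65 to 65 (cap) ; 140 left.
Route 2 takes 90 to reach its cap of 90 ; 50 left.
Route 25: +20 to 20 (cap) ; 30 left.
Route 29: +30 (room for 75) → 30. Pool exhausted.
Total = 19×65 + 8×20 + 6×30 + 16×90 = 3015.

3015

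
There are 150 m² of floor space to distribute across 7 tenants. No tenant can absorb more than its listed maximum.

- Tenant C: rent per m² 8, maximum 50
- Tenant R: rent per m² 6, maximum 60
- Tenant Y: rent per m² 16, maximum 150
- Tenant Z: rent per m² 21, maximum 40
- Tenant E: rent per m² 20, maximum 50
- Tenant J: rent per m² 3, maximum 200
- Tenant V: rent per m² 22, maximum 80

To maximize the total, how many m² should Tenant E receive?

30

Order the tenants by rent per m²: Tenant V 22 > Tenant Z 21 > Tenant E 20 > Tenant Y 16 > Tenant C 8 > Tenant R 6 > Tenant J 3.
Tenant V: +80 to 80 (cap) ; 70 left.
Tenant Z: +40 to 40 (cap) ; 30 left.
Tenant E has room for 50 but only 30 remain, so it gets 30.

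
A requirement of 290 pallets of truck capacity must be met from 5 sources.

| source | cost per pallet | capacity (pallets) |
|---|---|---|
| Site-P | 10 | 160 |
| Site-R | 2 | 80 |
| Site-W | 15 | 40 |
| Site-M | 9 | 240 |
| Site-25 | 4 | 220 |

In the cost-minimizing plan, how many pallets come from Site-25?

Use sources in increasing cost order.
Site-R (2): use full 80 → 210 pallets to go.
Site-25 at 4: take 210 of its 220 → requirement met.
Site-M, Site-P, Site-W: unused.

210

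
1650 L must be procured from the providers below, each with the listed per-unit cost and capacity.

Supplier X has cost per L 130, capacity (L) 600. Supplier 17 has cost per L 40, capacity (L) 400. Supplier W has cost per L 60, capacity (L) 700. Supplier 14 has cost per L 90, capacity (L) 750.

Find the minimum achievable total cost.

Use providers in increasing cost order.
Supplier 17 at 40: take all 400 L — 1250 still needed.
Supplier W (60): use full 700 — 550 L to go.
Take 550 from Supplier 14 at 90 to finish.
Supplier X: unused.
Cost = 400×40 + 700×60 + 550×90 = 107500.

107500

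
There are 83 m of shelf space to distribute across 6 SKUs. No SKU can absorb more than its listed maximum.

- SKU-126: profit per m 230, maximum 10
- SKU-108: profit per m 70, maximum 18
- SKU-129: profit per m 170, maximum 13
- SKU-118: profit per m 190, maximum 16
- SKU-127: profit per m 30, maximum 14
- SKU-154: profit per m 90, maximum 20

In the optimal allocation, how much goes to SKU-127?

Rank by profit per m: SKU-126 230 > SKU-118 190 > SKU-129 170 > SKU-154 90 > SKU-108 70 > SKU-127 30.
SKU-126 takes 10 to reach its cap of 10 → 73 left.
SKU-118: +16 to 16 (cap) → 57 left.
Give SKU-129 13 to hit its cap of 13 → 44 left.
SKU-154: +20 to 20 (cap) → 24 left.
SKU-108 takes 18 to reach its cap of 18 → 6 left.
SKU-127 has room for 14 but only 6 remain, so it gets 6.

6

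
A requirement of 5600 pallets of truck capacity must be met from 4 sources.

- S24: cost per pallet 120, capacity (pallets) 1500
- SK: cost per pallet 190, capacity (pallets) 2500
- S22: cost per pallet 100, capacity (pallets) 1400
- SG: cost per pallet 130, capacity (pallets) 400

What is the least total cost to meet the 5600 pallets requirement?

Fill from the cheapest source first.
S22 (100): use full 1400 → 4200 pallets to go.
S24 (120): use full 1500 → 2700 pallets to go.
Take 400 from SG at 130 → need 2300 more.
Take 2300 from SK at 190 to finish.
Cost = 1400×100 + 1500×120 + 400×130 + 2300×190 = 809000.

809000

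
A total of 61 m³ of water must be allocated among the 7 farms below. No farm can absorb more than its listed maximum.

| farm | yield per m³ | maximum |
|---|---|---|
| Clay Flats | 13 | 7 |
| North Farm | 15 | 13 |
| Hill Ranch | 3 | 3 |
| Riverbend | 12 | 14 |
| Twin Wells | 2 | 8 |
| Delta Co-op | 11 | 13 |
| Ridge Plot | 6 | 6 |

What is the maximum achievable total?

652

Order the farms by yield per m³: North Farm 15 > Clay Flats 13 > Riverbend 12 > Delta Co-op 11 > Ridge Plot 6 > Hill Ranch 3 > Twin Wells 2.
North Farm takes 13 to reach its cap of 13 → 48 left.
Clay Flats: +7 to 7 (cap) → 41 left.
Riverbend: +14 to 14 (cap) → 27 left.
Delta Co-op: +13 to 13 (cap) → 14 left.
Ridge Plot takes 6 to reach its cap of 6 → 8 left.
Hill Ranch takes 3 to reach its cap of 3 → 5 left.
Only 5 left; Twin Wells takes them to reach 5.
Total = 13×7 + 15×13 + 3×3 + 12×14 + 2×5 + 11×13 + 6×6 = 652.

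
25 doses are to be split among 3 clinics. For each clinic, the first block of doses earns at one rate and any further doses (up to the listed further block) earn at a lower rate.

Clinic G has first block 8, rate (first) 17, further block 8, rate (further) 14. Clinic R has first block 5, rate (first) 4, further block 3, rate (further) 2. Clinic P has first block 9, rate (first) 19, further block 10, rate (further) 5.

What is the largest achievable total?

419

Rank every tier by rate: Clinic P/tier1 19 > Clinic G/tier1 17 > Clinic G/tier2 14 > Clinic P/tier2 5 > Clinic R/tier1 4 > Clinic R/tier2 2.
Fill Clinic P tier1 block (9 at 19) — 16 left.
Clinic G tier1 at 17: fill all 8 — 8 left.
Fill Clinic G tier2 block (8 at 14) — 0 left.
Total = 19×9 + 17×8 + 14×8 = 419.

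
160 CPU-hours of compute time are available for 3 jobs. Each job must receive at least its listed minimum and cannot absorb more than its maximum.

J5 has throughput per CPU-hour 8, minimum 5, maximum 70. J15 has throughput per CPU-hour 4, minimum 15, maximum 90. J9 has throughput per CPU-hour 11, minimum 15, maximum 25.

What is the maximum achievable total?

1095

Meeting every minimum uses 5+15+15 = 35 CPU-hours, leaving 125.
Rank by throughput per CPU-hour: J9 11 > J5 8 > J15 4.
J9: +10 to 25 (cap) ; 115 left.
J5 takes 65 more to reach its cap of 70 ; 50 left.
Only 50 left; J15 takes them to reach 65.
Total = 8×70 + 4×65 + 11×25 = 1095.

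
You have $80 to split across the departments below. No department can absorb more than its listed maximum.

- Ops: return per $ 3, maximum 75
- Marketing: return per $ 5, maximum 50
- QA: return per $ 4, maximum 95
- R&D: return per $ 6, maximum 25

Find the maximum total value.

420

Highest return per $ first: R&D 6 > Marketing 5 > QA 4 > Ops 3.
R&D takes 25 to reach its cap of 25 — 55 left.
Marketing: +50 to 50 (cap) — 5 left.
QA: +5 (room for 95) → 5. Pool exhausted.
Total = 5×50 + 4×5 + 6×25 = 420.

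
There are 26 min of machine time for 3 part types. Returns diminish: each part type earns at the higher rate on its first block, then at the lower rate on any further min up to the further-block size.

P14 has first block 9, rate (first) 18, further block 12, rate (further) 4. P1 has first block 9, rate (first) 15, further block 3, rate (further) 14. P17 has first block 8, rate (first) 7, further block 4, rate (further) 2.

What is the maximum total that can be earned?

374

Treat each block as its own option and order by rate: P14/tier1 18 > P1/tier1 15 > P1/tier2 14 > P17/tier1 7 > P14/tier2 4 > P17/tier2 2.
P14/tier1 (18): +9 — 17 left.
P1 tier1 at 15: fill all 9 — 8 left.
Fill P1 tier2 block (3 at 14) — 5 left.
P17/tier1: +5 of 8 at 7; pool empty.
Total = 18×9 + 15×9 + 14×3 + 7×5 = 374.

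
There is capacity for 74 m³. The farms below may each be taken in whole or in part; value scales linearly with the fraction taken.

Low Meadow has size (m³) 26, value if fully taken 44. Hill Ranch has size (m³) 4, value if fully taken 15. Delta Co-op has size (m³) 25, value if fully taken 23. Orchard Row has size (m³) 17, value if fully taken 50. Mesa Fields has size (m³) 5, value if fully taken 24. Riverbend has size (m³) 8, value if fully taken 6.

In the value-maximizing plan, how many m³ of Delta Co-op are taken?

Best value per unit of size first: Mesa Fields 24/5≈4.8, Hill Ranch 15/4≈3.75, Orchard Row 50/17≈2.94, Low Meadow 44/26≈1.69, Delta Co-op 23/25≈0.92, Riverbend 6/8≈0.75.
Mesa Fields: take in full, 5 m³ for value 24 ; 69 left.
Take all of Hill Ranch (4 m³, value 15) ; 65 m³ left.
Orchard Row: take in full, 17 m³ for value 50 ; 48 left.
Take all of Low Meadow (26 m³, value 44) ; 22 m³ left.
Only 22 m³ remain; take 22/25 of Delta Co-op for value 23×22/25 = 20.24.

22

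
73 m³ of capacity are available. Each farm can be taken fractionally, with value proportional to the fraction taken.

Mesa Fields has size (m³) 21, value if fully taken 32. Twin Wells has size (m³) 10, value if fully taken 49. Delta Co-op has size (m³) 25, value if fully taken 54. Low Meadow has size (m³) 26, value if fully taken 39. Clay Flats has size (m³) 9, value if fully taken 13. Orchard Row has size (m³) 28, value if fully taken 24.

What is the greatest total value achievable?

160.5

Rank by value-to-size ratio: Twin Wells 49/10≈4.9, Delta Co-op 54/25≈2.16, Mesa Fields 32/21≈1.52, Low Meadow 39/26≈1.5, Clay Flats 13/9≈1.44, Orchard Row 24/28≈0.857.
Twin Wells: take in full, 10 m³ for value 49 — 63 left.
All 25 m³ of Delta Co-op fit (value 54) — 38 remain.
Take all of Mesa Fields (21 m³, value 32) — 17 m³ left.
Fill the last 17 m³ with part of Low Meadow: 17/26 of it earns 25.5.
Total value = 160.5.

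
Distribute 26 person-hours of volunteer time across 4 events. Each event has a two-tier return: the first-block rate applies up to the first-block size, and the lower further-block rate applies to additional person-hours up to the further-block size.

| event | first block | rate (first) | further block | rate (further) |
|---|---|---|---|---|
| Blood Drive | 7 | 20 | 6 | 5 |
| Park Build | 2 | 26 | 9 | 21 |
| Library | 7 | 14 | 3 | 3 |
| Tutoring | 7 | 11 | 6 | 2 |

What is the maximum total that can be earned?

490

Rank every tier by rate: Park Build/first 26 > Park Build/second 21 > Blood Drive/first 20 > Library/first 14 > Tutoring/first 11 > Blood Drive/second 5 > Library/second 3 > Tutoring/second 2.
Park Build/first (26): +2 — 24 left.
Park Build/second (21): +9 — 15 left.
Fill Blood Drive first block (7 at 20) — 8 left.
Library first at 14: fill all 7 — 1 left.
1 remain; put them into Tutoring first at 11.
Total = 26×2 + 21×9 + 20×7 + 14×7 + 11×1 = 490.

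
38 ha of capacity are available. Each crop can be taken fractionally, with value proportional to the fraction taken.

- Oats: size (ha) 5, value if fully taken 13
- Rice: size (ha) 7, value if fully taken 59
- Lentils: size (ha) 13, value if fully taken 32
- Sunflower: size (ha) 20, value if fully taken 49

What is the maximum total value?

Sort by value density: Rice 59/7≈8.43, Oats 13/5≈2.6, Lentils 32/13≈2.46, Sunflower 49/20≈2.45.
All 7 ha of Rice fit (value 59) ; 31 remain.
Take all of Oats (5 ha, value 13) ; 26 ha left.
Take all of Lentils (13 ha, value 32) ; 13 ha left.
Only 13 ha remain; take 13/20 of Sunflower for value 49×13/20 = 31.85.
Total value = 135.85.

135.85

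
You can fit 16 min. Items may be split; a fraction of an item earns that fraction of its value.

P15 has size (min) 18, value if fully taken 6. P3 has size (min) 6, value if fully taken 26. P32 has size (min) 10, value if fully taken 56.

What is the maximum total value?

Best value per unit of size first: P32 56/10≈5.6, P3 26/6≈4.33, P15 6/18≈0.333.
Take all of P32 (10 min, value 56) ; 6 min left.
All 6 min of P3 fit (value 26) ; 0 remain.
Total value = 82.

82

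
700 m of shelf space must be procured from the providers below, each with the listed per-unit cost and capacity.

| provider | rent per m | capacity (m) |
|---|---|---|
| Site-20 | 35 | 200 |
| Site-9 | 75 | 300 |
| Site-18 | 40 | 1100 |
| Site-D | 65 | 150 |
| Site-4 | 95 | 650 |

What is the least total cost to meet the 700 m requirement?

Fill from the cheapest provider first.
Site-20 at 35: take all 200 m — 500 still needed.
Site-18 at 40: take 500 of its 1100 — requirement met.
Site-D, Site-9, Site-4: unused.
Cost = 200×35 + 500×40 = 27000.

27000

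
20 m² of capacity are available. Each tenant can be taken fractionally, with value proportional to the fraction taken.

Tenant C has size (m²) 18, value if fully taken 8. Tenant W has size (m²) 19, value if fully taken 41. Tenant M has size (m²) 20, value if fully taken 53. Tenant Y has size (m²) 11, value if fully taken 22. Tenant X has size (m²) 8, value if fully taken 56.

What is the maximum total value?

Sort by value density: Tenant X 56/8≈7, Tenant M 53/20≈2.65, Tenant W 41/19≈2.16, Tenant Y 22/11≈2, Tenant C 8/18≈0.444.
All 8 m² of Tenant X fit (value 56) ; 12 remain.
Fill the last 12 m² with part of Tenant M: 12/20 of it earns 31.8.
Total value = 87.8.

87.8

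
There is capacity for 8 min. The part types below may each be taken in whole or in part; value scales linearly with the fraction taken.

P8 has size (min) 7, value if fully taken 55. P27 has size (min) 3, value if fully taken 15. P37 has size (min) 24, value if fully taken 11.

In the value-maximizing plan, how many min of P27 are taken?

1

Rank by value-to-size ratio: P8 55/7≈7.86, P27 15/3≈5, P37 11/24≈0.458.
All 7 min of P8 fit (value 55) — 1 remain.
Fill the last 1 min with part of P27: 1/3 of it earns 5.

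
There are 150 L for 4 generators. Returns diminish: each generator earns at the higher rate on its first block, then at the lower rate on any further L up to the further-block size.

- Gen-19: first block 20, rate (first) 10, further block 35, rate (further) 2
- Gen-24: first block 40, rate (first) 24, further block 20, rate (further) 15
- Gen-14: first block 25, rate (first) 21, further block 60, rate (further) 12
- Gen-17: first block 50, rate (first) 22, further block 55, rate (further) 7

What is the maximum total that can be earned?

3065

Order all 8 blocks by rate: Gen-24/T1 24 > Gen-17/T1 22 > Gen-14/T1 21 > Gen-24/T2 15 > Gen-14/T2 12 > Gen-19/T1 10 > Gen-17/T2 7 > Gen-19/T2 2.
Gen-24/T1 (24): +40 — 110 left.
Fill Gen-17 T1 block (50 at 22) — 60 left.
Gen-14 T1 at 21: fill all 25 — 35 left.
Gen-24/T2 (15): +20 — 15 left.
Gen-14/T2: +15 of 60 at 12; pool empty.
Total = 24×40 + 22×50 + 21×25 + 15×20 + 12×15 = 3065.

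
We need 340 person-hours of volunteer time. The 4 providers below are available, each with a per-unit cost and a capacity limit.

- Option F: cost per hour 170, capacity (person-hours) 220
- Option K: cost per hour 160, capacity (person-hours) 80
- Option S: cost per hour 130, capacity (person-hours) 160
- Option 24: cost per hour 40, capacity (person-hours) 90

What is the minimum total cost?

38900

Cheapest first:
Option 24 at 40: take all 90 person-hours → 250 still needed.
Option S (130): use full 160 → 90 person-hours to go.
Take 80 from Option K at 160 → need 10 more.
Option F at 170: take 10 of its 220 → requirement met.
Cost = 90×40 + 160×130 + 80×160 + 10×170 = 38900.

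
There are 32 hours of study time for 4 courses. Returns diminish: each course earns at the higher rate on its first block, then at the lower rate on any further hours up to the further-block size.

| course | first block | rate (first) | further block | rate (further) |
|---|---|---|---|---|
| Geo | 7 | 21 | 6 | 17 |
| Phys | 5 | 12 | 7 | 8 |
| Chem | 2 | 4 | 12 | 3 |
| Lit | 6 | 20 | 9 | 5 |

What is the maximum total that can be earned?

Treat each block as its own option and order by rate: Geo/T1 21 > Lit/T1 20 > Geo/T2 17 > Phys/T1 12 > Phys/T2 8 > Lit/T2 5 > Chem/T1 4 > Chem/T2 3.
Geo T1 at 21: fill all 7 ; 25 left.
Lit/T1 (20): +6 ; 19 left.
Fill Geo T2 block (6 at 17) ; 13 left.
Phys T1 at 12: fill all 5 ; 8 left.
Phys T2 at 8: fill all 7 ; 1 left.
Lit/T2: +1 of 9 at 5; pool empty.
Total = 21×7 + 20×6 + 17×6 + 12×5 + 8×7 + 5×1 = 490.

490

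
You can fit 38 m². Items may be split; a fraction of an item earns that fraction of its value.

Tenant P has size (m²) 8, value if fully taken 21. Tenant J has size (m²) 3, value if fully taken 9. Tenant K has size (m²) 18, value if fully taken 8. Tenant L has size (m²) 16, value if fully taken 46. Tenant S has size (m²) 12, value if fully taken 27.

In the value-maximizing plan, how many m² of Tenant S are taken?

Rank by value-to-size ratio: Tenant J 9/3≈3, Tenant L 46/16≈2.88, Tenant P 21/8≈2.62, Tenant S 27/12≈2.25, Tenant K 8/18≈0.444.
All 3 m² of Tenant J fit (value 9) — 35 remain.
Take all of Tenant L (16 m², value 46) — 19 m² left.
All 8 m² of Tenant P fit (value 21) — 11 remain.
11 m² left: a 11/12 share of Tenant S gives 27×11/12 = 24.75.

11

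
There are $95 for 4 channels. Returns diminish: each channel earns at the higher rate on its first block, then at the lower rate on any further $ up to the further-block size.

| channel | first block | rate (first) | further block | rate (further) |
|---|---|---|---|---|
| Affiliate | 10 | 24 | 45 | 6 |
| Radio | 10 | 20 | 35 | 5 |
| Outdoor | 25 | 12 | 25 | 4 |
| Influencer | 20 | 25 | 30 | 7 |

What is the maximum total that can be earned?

1450

Rank every tier by rate: Influencer/tier1 25 > Affiliate/tier1 24 > Radio/tier1 20 > Outdoor/tier1 12 > Influencer/tier2 7 > Affiliate/tier2 6 > Radio/tier2 5 > Outdoor/tier2 4.
Influencer/tier1 (25): +20 — 75 left.
Affiliate/tier1 (24): +10 — 65 left.
Radio tier1 at 20: fill all 10 — 55 left.
Outdoor tier1 at 12: fill all 25 — 30 left.
Fill Influencer tier2 block (30 at 7) — 0 left.
Total = 25×20 + 24×10 + 20×10 + 12×25 + 7×30 = 1450.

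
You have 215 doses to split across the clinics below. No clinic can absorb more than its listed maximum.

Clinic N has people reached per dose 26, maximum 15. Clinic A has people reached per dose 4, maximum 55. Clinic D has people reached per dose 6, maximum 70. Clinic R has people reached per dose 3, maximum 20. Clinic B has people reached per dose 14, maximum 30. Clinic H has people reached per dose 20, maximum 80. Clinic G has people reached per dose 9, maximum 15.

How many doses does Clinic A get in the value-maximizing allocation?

5

Rank by people reached per dose: Clinic N 26 > Clinic H 20 > Clinic B 14 > Clinic G 9 > Clinic D 6 > Clinic A 4 > Clinic R 3.
Clinic N: +15 to 15 (cap) → 200 left.
Clinic H: +80 to 80 (cap) → 120 left.
Clinic B: +30 to 30 (cap) → 90 left.
Give Clinic G 15 to hit its cap of 15 → 75 left.
Clinic D: +70 to 70 (cap) → 5 left.
Clinic A: +5 (room for 55) → 5. Pool exhausted.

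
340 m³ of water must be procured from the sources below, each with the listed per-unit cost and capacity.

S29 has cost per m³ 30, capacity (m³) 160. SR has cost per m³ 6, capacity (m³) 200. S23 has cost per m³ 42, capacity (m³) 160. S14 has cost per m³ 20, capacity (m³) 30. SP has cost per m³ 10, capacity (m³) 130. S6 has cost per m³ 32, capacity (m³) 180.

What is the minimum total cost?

Cheapest first:
SR at 6: take all 200 m³ ; 140 still needed.
SP at 10: take all 130 m³ ; 10 still needed.
Take 10 from S14 at 20 to finish.
S29, S6, S23: unused.
Cost = 200×6 + 130×10 + 10×20 = 2700.

2700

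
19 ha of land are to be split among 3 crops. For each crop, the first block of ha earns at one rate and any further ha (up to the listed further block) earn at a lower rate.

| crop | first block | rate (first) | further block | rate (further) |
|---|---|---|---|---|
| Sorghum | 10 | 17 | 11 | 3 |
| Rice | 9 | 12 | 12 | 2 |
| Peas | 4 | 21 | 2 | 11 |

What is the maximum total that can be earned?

314

Treat each block as its own option and order by rate: Peas/first 21 > Sorghum/first 17 > Rice/first 12 > Peas/second 11 > Sorghum/second 3 > Rice/second 2.
Peas first at 21: fill all 4 → 15 left.
Sorghum first at 17: fill all 10 → 5 left.
Rice first at 12: only 5 left, fill 5.
Total = 21×4 + 17×10 + 12×5 = 314.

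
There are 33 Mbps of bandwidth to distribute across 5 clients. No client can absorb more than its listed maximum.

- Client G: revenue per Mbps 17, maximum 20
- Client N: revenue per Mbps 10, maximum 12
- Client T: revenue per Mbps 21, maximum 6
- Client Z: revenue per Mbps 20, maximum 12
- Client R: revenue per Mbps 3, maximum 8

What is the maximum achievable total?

621

Highest revenue per Mbps first: Client T 21 > Client Z 20 > Client G 17 > Client N 10 > Client R 3.
Client T: +6 to 6 (cap) → 27 left.
Give Client Z 12 to hit its cap of 12 → 15 left.
Only 15 left; Client G takes them to reach 15.
Total = 17×15 + 21×6 + 20×12 = 621.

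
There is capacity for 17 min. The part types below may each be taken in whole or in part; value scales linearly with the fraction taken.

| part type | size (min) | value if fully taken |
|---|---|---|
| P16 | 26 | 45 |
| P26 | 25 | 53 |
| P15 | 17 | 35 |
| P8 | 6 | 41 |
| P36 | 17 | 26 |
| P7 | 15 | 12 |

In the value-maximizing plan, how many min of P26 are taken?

11

Rank by value-to-size ratio: P8 41/6≈6.83, P26 53/25≈2.12, P15 35/17≈2.06, P16 45/26≈1.73, P36 26/17≈1.53, P7 12/15≈0.8.
Take all of P8 (6 min, value 41) ; 11 min left.
Fill the last 11 min with part of P26: 11/25 of it earns 23.32.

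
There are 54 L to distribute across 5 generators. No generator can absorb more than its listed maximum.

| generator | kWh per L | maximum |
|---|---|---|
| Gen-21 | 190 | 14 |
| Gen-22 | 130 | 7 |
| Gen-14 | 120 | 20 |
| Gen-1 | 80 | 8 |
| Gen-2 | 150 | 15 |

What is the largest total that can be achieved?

Order the generators by kWh per L: Gen-21 190 > Gen-2 150 > Gen-22 130 > Gen-14 120 > Gen-1 80.
Gen-21 takes 14 to reach its cap of 14 → 40 left.
Give Gen-2 15 to hit its cap of 15 → 25 left.
Give Gen-22 7 to hit its cap of 7 → 18 left.
Gen-14: +18 (room for 20) → 18. Pool exhausted.
Total = 190×14 + 130×7 + 120×18 + 150×15 = 7980.

7980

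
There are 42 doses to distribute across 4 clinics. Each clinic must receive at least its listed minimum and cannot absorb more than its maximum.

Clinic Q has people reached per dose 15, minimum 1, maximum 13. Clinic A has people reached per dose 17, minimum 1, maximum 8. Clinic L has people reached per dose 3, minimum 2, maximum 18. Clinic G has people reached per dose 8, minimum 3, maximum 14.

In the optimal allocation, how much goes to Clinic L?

7

Meeting every minimum uses 1+1+2+3 = 7 doses, leaving 35.
Rank by people reached per dose: Clinic A 17 > Clinic Q 15 > Clinic G 8 > Clinic L 3.
Give Clinic A 7 more to hit its cap of 8 → 28 left.
Give Clinic Q 12 more to hit its cap of 13 → 16 left.
Give Clinic G 11 more to hit its cap of 14 → 5 left.
Only 5 left; Clinic L takes them to reach 7.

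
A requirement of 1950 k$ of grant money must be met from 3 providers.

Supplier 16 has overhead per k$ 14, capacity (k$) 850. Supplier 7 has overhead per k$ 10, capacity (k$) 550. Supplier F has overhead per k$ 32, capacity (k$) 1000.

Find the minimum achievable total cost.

35000

Use providers in increasing cost order.
Take 550 from Supplier 7 at 10 → need 1400 more.
Supplier 16 at 14: take all 850 k$ → 550 still needed.
Take 550 from Supplier F at 32 to finish.
Cost = 550×10 + 850×14 + 550×32 = 35000.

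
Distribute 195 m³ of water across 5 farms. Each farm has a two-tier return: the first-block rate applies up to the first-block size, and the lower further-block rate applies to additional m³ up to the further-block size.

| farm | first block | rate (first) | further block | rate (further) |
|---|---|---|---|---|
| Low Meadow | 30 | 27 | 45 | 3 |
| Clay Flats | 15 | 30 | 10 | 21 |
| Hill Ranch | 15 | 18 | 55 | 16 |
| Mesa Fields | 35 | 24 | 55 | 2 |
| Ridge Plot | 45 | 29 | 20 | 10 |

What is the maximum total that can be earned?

4605

Order all 10 blocks by rate: Clay Flats/T1 30 > Ridge Plot/T1 29 > Low Meadow/T1 27 > Mesa Fields/T1 24 > Clay Flats/T2 21 > Hill Ranch/T1 18 > Hill Ranch/T2 16 > Ridge Plot/T2 10 > Low Meadow/T2 3 > Mesa Fields/T2 2.
Clay Flats/T1 (30): +15 ; 180 left.
Ridge Plot/T1 (29): +45 ; 135 left.
Fill Low Meadow T1 block (30 at 27) ; 105 left.
Mesa Fields T1 at 24: fill all 35 ; 70 left.
Fill Clay Flats T2 block (10 at 21) ; 60 left.
Hill Ranch/T1 (18): +15 ; 45 left.
Hill Ranch T2 at 16: only 45 left, fill 45.
Total = 30×15 + 29×45 + 27×30 + 24×35 + 21×10 + 18×15 + 16×45 = 4605.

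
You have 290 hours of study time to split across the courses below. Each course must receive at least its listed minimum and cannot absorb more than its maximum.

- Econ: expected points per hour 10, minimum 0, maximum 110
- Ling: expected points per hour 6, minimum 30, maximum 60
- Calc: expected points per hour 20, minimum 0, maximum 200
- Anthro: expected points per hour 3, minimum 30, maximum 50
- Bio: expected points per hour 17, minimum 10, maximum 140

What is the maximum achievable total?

Meeting every minimum uses 0+30+0+30+10 = 70 hours, leaving 220.
Order the courses by expected points per hour: Calc 20 > Bio 17 > Econ 10 > Ling 6 > Anthro 3.
Calc takes 200 more to reach its cap of 200 — 20 left.
Only 20 left; Bio takes them to reach 30.
Total = 6×30 + 20×200 + 3×30 + 17×30 = 4780.

4780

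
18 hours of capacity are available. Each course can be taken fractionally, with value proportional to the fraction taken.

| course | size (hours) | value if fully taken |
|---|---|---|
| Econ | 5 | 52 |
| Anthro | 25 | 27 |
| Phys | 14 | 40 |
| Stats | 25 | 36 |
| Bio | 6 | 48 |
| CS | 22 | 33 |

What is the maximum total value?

120

Sort by value density: Econ 52/5≈10.4, Bio 48/6≈8, Phys 40/14≈2.86, CS 33/22≈1.5, Stats 36/25≈1.44, Anthro 27/25≈1.08.
All 5 hours of Econ fit (value 52) ; 13 remain.
All 6 hours of Bio fit (value 48) ; 7 remain.
7 hours left: a 7/14 share of Phys gives 40×7/14 = 20.
Total value = 120.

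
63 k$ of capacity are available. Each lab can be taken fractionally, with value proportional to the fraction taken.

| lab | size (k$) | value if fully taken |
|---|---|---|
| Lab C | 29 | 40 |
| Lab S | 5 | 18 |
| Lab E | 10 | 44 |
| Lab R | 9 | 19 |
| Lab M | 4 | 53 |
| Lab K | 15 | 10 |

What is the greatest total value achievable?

Rank by value-to-size ratio: Lab M 53/4≈13.2, Lab E 44/10≈4.4, Lab S 18/5≈3.6, Lab R 19/9≈2.11, Lab C 40/29≈1.38, Lab K 10/15≈0.667.
All 4 k$ of Lab M fit (value 53) — 59 remain.
All 10 k$ of Lab E fit (value 44) — 49 remain.
Take all of Lab S (5 k$, value 18) — 44 k$ left.
Take all of Lab R (9 k$, value 19) — 35 k$ left.
All 29 k$ of Lab C fit (value 40) — 6 remain.
Only 6 k$ remain; take 6/15 of Lab K for value 10×6/15 = 4.
Total value = 178.

178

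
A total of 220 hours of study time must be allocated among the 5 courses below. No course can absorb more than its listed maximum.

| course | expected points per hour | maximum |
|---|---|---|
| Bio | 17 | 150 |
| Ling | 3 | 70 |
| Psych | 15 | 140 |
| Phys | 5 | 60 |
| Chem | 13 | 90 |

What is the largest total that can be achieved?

Order the courses by expected points per hour: Bio 17 > Psych 15 > Chem 13 > Phys 5 > Ling 3.
Give Bio 150 to hit its cap of 150 — 70 left.
Psych has room for 140 but only 70 remain, so it gets 70.
Total = 17×150 + 15×70 = 3600.

3600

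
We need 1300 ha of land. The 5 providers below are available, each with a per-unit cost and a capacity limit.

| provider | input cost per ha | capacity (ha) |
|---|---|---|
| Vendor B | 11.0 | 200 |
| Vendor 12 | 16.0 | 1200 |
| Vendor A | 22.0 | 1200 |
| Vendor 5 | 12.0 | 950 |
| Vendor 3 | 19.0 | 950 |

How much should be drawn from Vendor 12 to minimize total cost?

150

Use providers in increasing cost order.
Take 200 from Vendor B at 11.0 → need 1100 more.
Vendor 5 (12.0): use full 950 → 150 ha to go.
Vendor 12 at 16.0: take 150 of its 1200 → requirement met.
Vendor 3, Vendor A: unused.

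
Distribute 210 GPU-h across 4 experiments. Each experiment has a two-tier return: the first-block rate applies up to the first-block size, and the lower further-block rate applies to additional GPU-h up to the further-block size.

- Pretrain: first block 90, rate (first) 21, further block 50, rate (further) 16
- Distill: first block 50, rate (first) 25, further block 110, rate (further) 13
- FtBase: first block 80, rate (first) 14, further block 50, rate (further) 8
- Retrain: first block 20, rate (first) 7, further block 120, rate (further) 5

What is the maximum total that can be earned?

4220

Treat each block as its own option and order by rate: Distill/tier1 25 > Pretrain/tier1 21 > Pretrain/tier2 16 > FtBase/tier1 14 > Distill/tier2 13 > FtBase/tier2 8 > Retrain/tier1 7 > Retrain/tier2 5.
Distill/tier1 (25): +50 ; 160 left.
Fill Pretrain tier1 block (90 at 21) ; 70 left.
Pretrain tier2 at 16: fill all 50 ; 20 left.
FtBase/tier1: +20 of 80 at 14; pool empty.
Total = 25×50 + 21×90 + 16×50 + 14×20 = 4220.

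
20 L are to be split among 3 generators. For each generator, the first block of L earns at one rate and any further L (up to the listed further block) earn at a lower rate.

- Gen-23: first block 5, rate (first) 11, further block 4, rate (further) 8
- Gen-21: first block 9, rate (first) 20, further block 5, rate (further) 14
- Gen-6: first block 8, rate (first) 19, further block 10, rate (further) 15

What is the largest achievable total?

377

Order all 6 blocks by rate: Gen-21/first 20 > Gen-6/first 19 > Gen-6/second 15 > Gen-21/second 14 > Gen-23/first 11 > Gen-23/second 8.
Fill Gen-21 first block (9 at 20) ; 11 left.
Fill Gen-6 first block (8 at 19) ; 3 left.
Gen-6 second at 15: only 3 left, fill 3.
Total = 20×9 + 19×8 + 15×3 = 377.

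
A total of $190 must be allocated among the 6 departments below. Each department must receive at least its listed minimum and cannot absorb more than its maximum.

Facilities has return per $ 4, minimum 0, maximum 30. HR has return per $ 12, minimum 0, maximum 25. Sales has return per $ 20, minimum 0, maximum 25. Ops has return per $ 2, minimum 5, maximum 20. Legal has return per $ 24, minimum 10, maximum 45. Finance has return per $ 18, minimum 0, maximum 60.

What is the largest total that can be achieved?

3090

Meeting every minimum uses 0+0+0+5+10+0 = 15 $, leaving 175.
Highest return per $ first: Legal 24 > Sales 20 > Finance 18 > HR 12 > Facilities 4 > Ops 2.
Legal takes 35 more to reach its cap of 45 ; 140 left.
Give Sales 25 more to hit its cap of 25 ; 115 left.
Finance takes 60 more to reach its cap of 60 ; 55 left.
HR takes 25 more to reach its cap of 25 ; 30 left.
Give Facilities 30 more to hit its cap of 30 ; 0 left.
Total = 4×30 + 12×25 + 20×25 + 2×5 + 24×45 + 18×60 = 3090.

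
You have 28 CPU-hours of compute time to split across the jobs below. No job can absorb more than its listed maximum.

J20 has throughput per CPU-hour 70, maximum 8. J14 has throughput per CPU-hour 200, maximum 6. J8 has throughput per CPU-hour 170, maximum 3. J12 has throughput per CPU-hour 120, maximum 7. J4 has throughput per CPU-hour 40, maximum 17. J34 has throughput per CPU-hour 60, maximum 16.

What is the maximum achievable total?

Highest throughput per CPU-hour first: J14 200 > J8 170 > J12 120 > J20 70 > J34 60 > J4 40.
Give J14 6 to hit its cap of 6 → 22 left.
J8: +3 to 3 (cap) → 19 left.
J12: +7 to 7 (cap) → 12 left.
J20: +8 to 8 (cap) → 4 left.
J34: +4 (room for 16) → 4. Pool exhausted.
Total = 70×8 + 200×6 + 170×3 + 120×7 + 60×4 = 3350.

3350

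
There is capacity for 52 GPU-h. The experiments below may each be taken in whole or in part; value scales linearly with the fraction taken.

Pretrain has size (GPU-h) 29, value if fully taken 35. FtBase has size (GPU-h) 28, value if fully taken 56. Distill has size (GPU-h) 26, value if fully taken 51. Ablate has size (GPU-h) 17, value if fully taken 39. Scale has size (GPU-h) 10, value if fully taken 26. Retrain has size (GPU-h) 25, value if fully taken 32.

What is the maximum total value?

115

Best value per unit of size first: Scale 26/10≈2.6, Ablate 39/17≈2.29, FtBase 56/28≈2, Distill 51/26≈1.96, Retrain 32/25≈1.28, Pretrain 35/29≈1.21.
Take all of Scale (10 GPU-h, value 26) ; 42 GPU-h left.
Take all of Ablate (17 GPU-h, value 39) ; 25 GPU-h left.
25 GPU-h left: a 25/28 share of FtBase gives 56×25/28 = 50.
Total value = 115.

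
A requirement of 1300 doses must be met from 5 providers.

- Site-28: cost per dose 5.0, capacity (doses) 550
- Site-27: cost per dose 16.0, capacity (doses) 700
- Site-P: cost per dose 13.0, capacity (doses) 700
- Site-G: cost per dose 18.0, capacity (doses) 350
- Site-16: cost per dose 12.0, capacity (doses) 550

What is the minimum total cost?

11950

Use providers in increasing cost order.
Take 550 from Site-28 at 5.0 — need 750 more.
Take 550 from Site-16 at 12.0 — need 200 more.
Site-P at 13.0: take 200 of its 700 — requirement met.
Site-27, Site-G: unused.
Cost = 550×5.0 + 550×12.0 + 200×13.0 = 11950.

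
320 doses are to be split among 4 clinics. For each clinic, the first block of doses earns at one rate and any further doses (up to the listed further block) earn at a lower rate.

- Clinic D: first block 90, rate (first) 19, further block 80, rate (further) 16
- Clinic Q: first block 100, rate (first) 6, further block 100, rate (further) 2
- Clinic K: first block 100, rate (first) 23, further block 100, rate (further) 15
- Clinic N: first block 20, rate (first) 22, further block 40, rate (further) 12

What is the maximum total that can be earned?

6180

Order all 8 blocks by rate: Clinic K/tier1 23 > Clinic N/tier1 22 > Clinic D/tier1 19 > Clinic D/tier2 16 > Clinic K/tier2 15 > Clinic N/tier2 12 > Clinic Q/tier1 6 > Clinic Q/tier2 2.
Fill Clinic K tier1 block (100 at 23) → 220 left.
Clinic N tier1 at 22: fill all 20 → 200 left.
Clinic D/tier1 (19): +90 → 110 left.
Clinic D/tier2 (16): +80 → 30 left.
30 remain; put them into Clinic K tier2 at 15.
Total = 23×100 + 22×20 + 19×90 + 16×80 + 15×30 = 6180.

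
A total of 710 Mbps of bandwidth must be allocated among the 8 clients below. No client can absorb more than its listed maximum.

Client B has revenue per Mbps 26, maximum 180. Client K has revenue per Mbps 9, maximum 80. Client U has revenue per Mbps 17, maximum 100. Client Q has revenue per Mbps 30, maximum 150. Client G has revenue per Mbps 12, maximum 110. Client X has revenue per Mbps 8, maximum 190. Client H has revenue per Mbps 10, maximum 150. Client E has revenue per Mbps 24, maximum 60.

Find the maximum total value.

Rank by revenue per Mbps: Client Q 30 > Client B 26 > Client E 24 > Client U 17 > Client G 12 > Client H 10 > Client K 9 > Client X 8.
Give Client Q 150 to hit its cap of 150 → 560 left.
Client B takes 180 to reach its cap of 180 → 380 left.
Give Client E 60 to hit its cap of 60 → 320 left.
Client U: +100 to 100 (cap) → 220 left.
Give Client G 110 to hit its cap of 110 → 110 left.
Only 110 left; Client H takes them to reach 110.
Total = 26×180 + 17×100 + 30×150 + 12×110 + 10×110 + 24×60 = 14740.

14740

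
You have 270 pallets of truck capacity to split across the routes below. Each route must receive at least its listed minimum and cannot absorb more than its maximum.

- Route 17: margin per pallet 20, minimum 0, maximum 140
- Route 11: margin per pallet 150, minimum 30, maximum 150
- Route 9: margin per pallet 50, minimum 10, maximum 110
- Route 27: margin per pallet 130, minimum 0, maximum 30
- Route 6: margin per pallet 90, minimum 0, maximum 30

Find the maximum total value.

32100

Meeting every minimum uses 0+30+10+0+0 = 40 pallets, leaving 230.
Order the routes by margin per pallet: Route 11 150 > Route 27 130 > Route 6 90 > Route 9 50 > Route 17 20.
Route 11: +120 to 150 (cap) → 110 left.
Route 27: +30 to 30 (cap) → 80 left.
Route 6: +30 to 30 (cap) → 50 left.
Route 9: +50 (room for 100) → 60. Pool exhausted.
Total = 150×150 + 50×60 + 130×30 + 90×30 = 32100.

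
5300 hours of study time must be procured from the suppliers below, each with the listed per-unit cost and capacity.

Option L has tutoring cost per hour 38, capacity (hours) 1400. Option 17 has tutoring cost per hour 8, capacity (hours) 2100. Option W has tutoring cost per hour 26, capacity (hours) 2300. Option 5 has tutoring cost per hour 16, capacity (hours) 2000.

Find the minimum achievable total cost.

80000

Cheapest first:
Option 17 at 8: take all 2100 hours ; 3200 still needed.
Option 5 (16): use full 2000 ; 1200 hours to go.
Option W at 26: take 1200 of its 2300 ; requirement met.
Option L: unused.
Cost = 2100×8 + 2000×16 + 1200×26 = 80000.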